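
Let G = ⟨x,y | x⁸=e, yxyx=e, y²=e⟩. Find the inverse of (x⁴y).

The order of (x⁴y) is 2 (smallest k with (x⁴y)ᵏ = e), so (x⁴y)⁻¹ = (x⁴y)¹ = x⁴y.
Check: (x⁴y) · (x⁴y) → (x⁴y) · x⁴ = y;   y · y = e, giving e as required.

Answer: x⁴y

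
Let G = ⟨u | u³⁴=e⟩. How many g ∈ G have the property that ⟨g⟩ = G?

G is cyclic of order 34. An element generates G iff its order is 34, and a cyclic group of order 34 has exactly φ(34) = 16 such elements.

Answer: 16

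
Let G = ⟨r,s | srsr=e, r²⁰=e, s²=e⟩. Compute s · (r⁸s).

Compute s · (r⁸s) by multiplying left to right and reducing via the relations at each step:
  s · r⁸ = r¹²s
  (r¹²s) · s = r¹²

Answer: r¹²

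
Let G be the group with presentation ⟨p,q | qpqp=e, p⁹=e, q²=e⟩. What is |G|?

Enumerate words in the generators, reducing via the relations: the distinct elements are
  {e, p, q, pq, p², p³, p⁴, p⁵, p⁶, p⁷, p⁸, p²q, p³q, p⁴q, p⁵q, p⁶q, p⁷q, p⁸q}.
No further products give new elements, so |G| = 18.

Answer: 18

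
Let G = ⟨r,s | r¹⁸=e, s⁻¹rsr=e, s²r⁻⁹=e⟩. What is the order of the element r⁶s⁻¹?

Compute successive powers until reaching e:
  (r⁶s⁻¹)¹ = r⁶s⁻¹, (r⁶s⁻¹)² = r⁹, (r⁶s⁻¹)³ = r⁶s, (r⁶s⁻¹)⁴ = e.
The smallest positive k with (r⁶s⁻¹)ᵏ = e is 4.

Answer: 4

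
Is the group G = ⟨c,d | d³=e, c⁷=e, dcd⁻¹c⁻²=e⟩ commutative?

c·d = cd but d·c = c²d, so c·d ≠ d·c and G is not abelian.

Answer: No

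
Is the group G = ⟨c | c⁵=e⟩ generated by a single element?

|G| = 5. The element c has order 5 (its powers give 5 distinct elements), so ⟨c⟩ = G and G is cyclic.

Answer: Yes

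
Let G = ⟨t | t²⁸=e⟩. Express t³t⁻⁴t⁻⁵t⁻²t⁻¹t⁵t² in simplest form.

Multiply left to right, reducing at each step:
  (t³) · t⁻⁴ = t²⁷
  (t²⁷) · t⁻⁵ = t²²
  (t²²) · t⁻² = t²⁰
  (t²⁰) · t⁻¹ = t¹⁹
  (t¹⁹) · t⁵ = t²⁴
  (t²⁴) · t² = t²⁶

Answer: t²⁶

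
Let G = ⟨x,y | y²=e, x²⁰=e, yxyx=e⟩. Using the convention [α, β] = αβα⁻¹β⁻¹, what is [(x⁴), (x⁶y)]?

[(x⁴), (x⁶y)] = (x⁴)·(x⁶y)·(x⁴)⁻¹·(x⁶y)⁻¹.
  (x⁴) · (x⁶y) = x¹⁰y
  (x¹⁰y) · (x¹⁶) = x¹⁴y
  (x¹⁴y) · (x⁶y) = x⁸

Answer: x⁸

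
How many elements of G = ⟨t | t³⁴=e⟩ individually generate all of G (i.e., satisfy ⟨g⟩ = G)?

G is cyclic of order 34. An element generates G iff its order is 34, and a cyclic group of order 34 has exactly φ(34) = 16 such elements.

Answer: 16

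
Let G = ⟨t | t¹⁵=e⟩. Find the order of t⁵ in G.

Compute successive powers until reaching e:
  (t⁵)¹ = t⁵, (t⁵)² = t¹⁰, (t⁵)³ = e.
The smallest positive k with (t⁵)ᵏ = e is 3.

Answer: 3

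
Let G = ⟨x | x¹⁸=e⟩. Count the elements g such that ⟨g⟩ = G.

G is cyclic of order 18. An element generates G iff its order is 18, and a cyclic group of order 18 has exactly φ(18) = 6 such elements.

Answer: 6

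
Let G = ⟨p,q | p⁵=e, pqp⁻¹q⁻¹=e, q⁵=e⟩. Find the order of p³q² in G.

Compute successive powers until reaching e:
  (p³q²)¹ = p³q², (p³q²)² = pq⁴, (p³q²)³ = p⁴q, (p³q²)⁴ = p²q³, (p³q²)⁵ = e.
The smallest positive k with (p³q²)ᵏ = e is 5.

Answer: 5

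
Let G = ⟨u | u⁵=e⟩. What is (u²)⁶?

Compute successive powers of (u²), reducing at each step:
  (u²)²: (u²) · u² = u⁴
  (u²)³: (u⁴) · u² = u
  (u²)⁴: u · u² = u³
  (u²)⁵: (u³) · u² = e
  (u²)⁶: e · u² = u²

Answer: u²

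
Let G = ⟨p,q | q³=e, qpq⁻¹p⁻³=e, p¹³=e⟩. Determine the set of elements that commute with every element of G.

An element z ∈ Z(G) iff z commutes with every generator.
For example e is central: e·p = p = p·e; e·q = q = q·e.
Whereas p ∉ Z(G) since p·q = pq ≠ p³q = q·p.
Checking each of the 39 elements this way gives Z(G) = {e}, of order 1.

Answer: {e}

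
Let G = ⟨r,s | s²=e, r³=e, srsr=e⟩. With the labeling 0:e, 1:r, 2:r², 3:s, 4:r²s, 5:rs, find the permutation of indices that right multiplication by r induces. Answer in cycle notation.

(0 1 2)(3 4 5)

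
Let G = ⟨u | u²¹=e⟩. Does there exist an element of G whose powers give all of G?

|G| = 21. The element u has order 21 (its powers give 21 distinct elements), so ⟨u⟩ = G and G is cyclic.

Answer: Yes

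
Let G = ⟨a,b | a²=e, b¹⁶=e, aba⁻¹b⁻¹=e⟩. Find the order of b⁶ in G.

Compute successive powers until reaching e:
  (b⁶)¹ = b⁶, (b⁶)² = b¹², (b⁶)³ = b², (b⁶)⁴ = b⁸, (b⁶)⁵ = b¹⁴, (b⁶)⁶ = b⁴, (b⁶)⁷ = b¹⁰, (b⁶)⁸ = e.
The smallest positive k with (b⁶)ᵏ = e is 8.

Answer: 8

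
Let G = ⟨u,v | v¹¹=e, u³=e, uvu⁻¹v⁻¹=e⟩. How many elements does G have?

Enumerate words in the generators, reducing via the relations: the distinct elements are
  {e, u, v, uv, u², v², v³, v⁴, v⁵, v⁶, v⁷, v⁸, v⁹, uv², uv³, uv⁴, uv⁵, uv⁶, uv⁷, uv⁸, uv⁹, u²v, v¹⁰, uv¹⁰, u²v², u²v³, u²v⁴, u²v⁵, u²v⁶, u²v⁷, u²v⁸, u²v⁹, u²v¹⁰}.
No further products give new elements, so |G| = 33.

Answer: 33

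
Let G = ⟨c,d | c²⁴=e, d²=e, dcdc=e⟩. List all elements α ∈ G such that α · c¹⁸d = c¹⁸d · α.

⟨c¹⁸d⟩ ⊆ C_G(c¹⁸d) since powers of c¹⁸d commute with c¹⁸d; so |C_G(c¹⁸d)| ≥ |⟨c¹⁸d⟩| = 2.
By orbit–stabilizer, |C_G(c¹⁸d)| = |G| / |conj. class of c¹⁸d| = 48 / 12 = 4.
The 4 elements commuting with c¹⁸d are {e, c¹², c⁶d, c¹⁸d}.

Answer: {e, c¹², c⁶d, c¹⁸d}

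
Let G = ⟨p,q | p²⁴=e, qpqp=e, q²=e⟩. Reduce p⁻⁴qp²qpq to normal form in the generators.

Multiply left to right, reducing at each step:
  (p²⁰) · q = p²⁰q
  (p²⁰q) · p² = p¹⁸q
  (p¹⁸q) · q = p¹⁸
  (p¹⁸) · p = p¹⁹
  (p¹⁹) · q = p¹⁹q

Answer: p¹⁹q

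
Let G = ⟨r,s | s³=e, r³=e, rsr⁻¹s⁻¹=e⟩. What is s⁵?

Compute successive powers of s, reducing at each step:
  s²: s · s = s²
  s³: (s²) · s = e
  s⁴: e · s = s
  s⁵: s · s = s²

Answer: s²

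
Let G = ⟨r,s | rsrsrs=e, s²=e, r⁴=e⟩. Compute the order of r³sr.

Compute successive powers until reaching e:
  (r³sr)¹ = r³sr, (r³sr)² = e.
The smallest positive k with (r³sr)ᵏ = e is 2.

Answer: 2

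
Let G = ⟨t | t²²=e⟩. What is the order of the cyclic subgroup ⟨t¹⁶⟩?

|⟨t¹⁶⟩| equals the order of t¹⁶. Compute successive powers until reaching e:
  (t¹⁶)¹ = t¹⁶, (t¹⁶)² = t¹⁰, (t¹⁶)³ = t⁴, (t¹⁶)⁴ = t²⁰, (t¹⁶)⁵ = t¹⁴, (t¹⁶)⁶ = t⁸, (t¹⁶)⁷ = t², (t¹⁶)⁸ = t¹⁸, (t¹⁶)⁹ = t¹², (t¹⁶)¹⁰ = t⁶, (t¹⁶)¹¹ = e.
The smallest positive k with (t¹⁶)ᵏ = e is 11, so |⟨t¹⁶⟩| = 11.

Answer: 11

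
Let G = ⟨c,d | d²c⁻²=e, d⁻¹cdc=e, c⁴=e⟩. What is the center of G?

An element z ∈ Z(G) iff z commutes with every generator.
For example c² is central: (c²)·c = c³ = c·(c²); (c²)·d = d⁻¹ = d·(c²).
Whereas c ∉ Z(G) since c·d = cd ≠ cd⁻¹ = d·c.
Checking each of the 8 elements this way gives Z(G) = {e, c²}, of order 2.

Answer: {e, c²}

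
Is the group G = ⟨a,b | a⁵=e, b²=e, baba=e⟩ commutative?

a·b = ab but b·a = a⁴b, so a·b ≠ b·a and G is not abelian.

Answer: No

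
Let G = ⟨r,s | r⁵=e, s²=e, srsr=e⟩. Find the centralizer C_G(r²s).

⟨r²s⟩ ⊆ C_G(r²s) since powers of r²s commute with r²s; so |C_G(r²s)| ≥ |⟨r²s⟩| = 2.
By orbit–stabilizer, |C_G(r²s)| = |G| / |conj. class of r²s| = 10 / 5 = 2.
The 2 elements commuting with r²s are {e, r²s}.

Answer: {e, r²s}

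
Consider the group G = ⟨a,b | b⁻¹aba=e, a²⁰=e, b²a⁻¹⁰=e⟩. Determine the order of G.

Enumerate words in the generators, reducing via the relations: the distinct elements are
  {a, b, e, ab, a², a³, a⁴, a⁵, a⁶, a⁷, a⁸, a⁹, a²b, a³b, a¹², a¹³, a¹¹, a¹⁰, a¹⁴, a¹⁵, a¹⁶, a¹⁷, a¹⁸, a¹⁹, a⁴b, a⁵b, a⁶b, a⁷b, a⁸b, a⁹b, b⁻¹, ab⁻¹, a²b⁻¹, a³b⁻¹, a⁴b⁻¹, a⁵b⁻¹, a⁶b⁻¹, a⁷b⁻¹, a⁸b⁻¹, a⁹b⁻¹}.
No further products give new elements, so |G| = 40.

Answer: 40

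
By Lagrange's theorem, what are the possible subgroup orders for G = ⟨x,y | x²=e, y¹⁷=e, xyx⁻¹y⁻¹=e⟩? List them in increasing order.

|G| = 34 = 2 · 17. By Lagrange's theorem the order of any subgroup divides 34; the divisors of 34 are 1, 2, 17, 34.

Answer: 1, 2, 17, 34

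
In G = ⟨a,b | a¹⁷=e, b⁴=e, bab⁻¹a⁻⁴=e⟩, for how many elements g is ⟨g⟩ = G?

⟨g⟩ = G would require ord(g) = |G| = 68, but the maximum element order in G is 17 < 68. So G is not cyclic and no single element generates it: the count is 0.

Answer: 0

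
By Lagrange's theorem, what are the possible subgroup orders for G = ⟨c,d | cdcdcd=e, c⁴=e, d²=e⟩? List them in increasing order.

|G| = 24 = 2³ · 3. By Lagrange's theorem the order of any subgroup divides 24; the divisors of 24 are 1, 2, 3, 4, 6, 8, 12, 24.

Answer: 1, 2, 3, 4, 6, 8, 12, 24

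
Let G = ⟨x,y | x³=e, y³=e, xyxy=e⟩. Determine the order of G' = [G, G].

G' = [G, G] is generated by all commutators. The generator-pair commutators are: [x, y] = xy²x.
The subgroup they normally generate is {e, xy, x²y², xy²x}, of order 4.
Check: |G/G'| = 12/4 = 3 is the order of the abelianisation.

Answer: 4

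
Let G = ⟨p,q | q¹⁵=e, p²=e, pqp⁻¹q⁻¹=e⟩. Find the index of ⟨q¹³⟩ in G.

First find ord(q¹³) by computing successive powers:
  (q¹³)¹ = q¹³, (q¹³)² = q¹¹, (q¹³)³ = q⁹, (q¹³)⁴ = q⁷, (q¹³)⁵ = q⁵, (q¹³)⁶ = q³, (q¹³)⁷ = q, (q¹³)⁸ = q¹⁴, (q¹³)⁹ = q¹², (q¹³)¹⁰ = q¹⁰, (q¹³)¹¹ = q⁸, (q¹³)¹² = q⁶, (q¹³)¹³ = q⁴, (q¹³)¹⁴ = q², (q¹³)¹⁵ = e.
So |⟨q¹³⟩| = ord(q¹³) = 15. With |G| = 30, by Lagrange [G : ⟨q¹³⟩] = 30/15 = 2.

Answer: 2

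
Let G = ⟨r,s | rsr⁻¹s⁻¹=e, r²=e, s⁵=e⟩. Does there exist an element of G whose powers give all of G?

|G| = 10. The element rs has order 10 (its powers give 10 distinct elements), so ⟨rs⟩ = G and G is cyclic.

Answer: Yes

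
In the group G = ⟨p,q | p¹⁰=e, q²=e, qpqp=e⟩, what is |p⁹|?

Compute successive powers until reaching e:
  (p⁹)¹ = p⁹, (p⁹)² = p⁸, (p⁹)³ = p⁷, (p⁹)⁴ = p⁶, (p⁹)⁵ = p⁵, (p⁹)⁶ = p⁴, (p⁹)⁷ = p³, (p⁹)⁸ = p², (p⁹)⁹ = p, (p⁹)¹⁰ = e.
The smallest positive k with (p⁹)ᵏ = e is 10.

Answer: 10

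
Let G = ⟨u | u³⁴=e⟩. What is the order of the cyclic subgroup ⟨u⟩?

|⟨u⟩| equals the order of u. Compute successive powers until reaching e:
  u¹ = u, u² = u², u³ = u³, u⁴ = u⁴, u⁵ = u⁵, u⁶ = u⁶, u⁷ = u⁷, u⁸ = u⁸, u⁹ = u⁹, u¹⁰ = u¹⁰, u¹¹ = u¹¹, u¹² = u¹², u¹³ = u¹³, u¹⁴ = u¹⁴, u¹⁵ = u¹⁵, u¹⁶ = u¹⁶, u¹⁷ = u¹⁷, u¹⁸ = u¹⁸, u¹⁹ = u¹⁹, u²⁰ = u²⁰, u²¹ = u²¹, u²² = u²², u²³ = u²³, u²⁴ = u²⁴, u²⁵ = u²⁵, u²⁶ = u²⁶, u²⁷ = u²⁷, u²⁸ = u²⁸, u²⁹ = u²⁹, u³⁰ = u³⁰, u³¹ = u³¹, u³² = u³², u³³ = u³³, u³⁴ = e.
The smallest positive k with uᵏ = e is 34, so |⟨u⟩| = 34.

Answer: 34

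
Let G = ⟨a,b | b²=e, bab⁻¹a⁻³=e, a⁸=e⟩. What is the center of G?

An element z ∈ Z(G) iff z commutes with every generator.
For example a⁴ is central: (a⁴)·a = a⁵ = a·(a⁴); (a⁴)·b = a⁴b = b·(a⁴).
Whereas a ∉ Z(G) since a·b = ab ≠ a³b = b·a.
Checking each of the 16 elements this way gives Z(G) = {e, a⁴}, of order 2.

Answer: {e, a⁴}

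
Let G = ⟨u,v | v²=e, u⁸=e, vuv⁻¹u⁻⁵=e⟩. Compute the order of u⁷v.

Compute successive powers until reaching e:
  (u⁷v)¹ = u⁷v, (u⁷v)² = u², (u⁷v)³ = uv, (u⁷v)⁴ = u⁴, (u⁷v)⁵ = u³v, (u⁷v)⁶ = u⁶, (u⁷v)⁷ = u⁵v, (u⁷v)⁸ = e.
The smallest positive k with (u⁷v)ᵏ = e is 8.

Answer: 8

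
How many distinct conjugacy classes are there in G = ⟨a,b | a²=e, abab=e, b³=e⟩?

The conjugacy classes (representative and size) are:
  [e] (size 1), [ab²] (size 3), [b²] (size 2).
Class equation: 1 + 3 + 2 = 6 = |G|. So G has 3 conjugacy classes.

Answer: 3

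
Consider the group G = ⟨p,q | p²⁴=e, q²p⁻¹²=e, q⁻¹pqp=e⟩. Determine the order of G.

Enumerate words in the generators, reducing via the relations: the distinct elements are
  {e, p, q, pq, p², p³, p⁴, p⁵, p⁶, p⁷, p⁸, p⁹, p²q, p²², p²³, p²¹, p²⁰, p³q, p¹², p¹³, p¹¹, p¹⁰, p¹⁴, p¹⁵, p¹⁶, p¹⁷, p¹⁸, p¹⁹, p⁴q, p⁵q, p⁶q, p⁷q, p⁸q, p⁹q, q⁻¹, pq⁻¹, p¹¹q, p¹⁰q, p²q⁻¹, p³q⁻¹, p⁴q⁻¹, p⁵q⁻¹, p⁶q⁻¹, p⁷q⁻¹, p⁸q⁻¹, p⁹q⁻¹, p¹¹q⁻¹, p¹⁰q⁻¹}.
No further products give new elements, so |G| = 48.

Answer: 48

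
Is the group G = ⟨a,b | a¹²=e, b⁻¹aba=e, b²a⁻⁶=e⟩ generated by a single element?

Every cyclic group is abelian. But a·b = ab while b·a = a⁵b⁻¹, so a·b ≠ b·a and G is not abelian. Hence G is not cyclic.

Answer: No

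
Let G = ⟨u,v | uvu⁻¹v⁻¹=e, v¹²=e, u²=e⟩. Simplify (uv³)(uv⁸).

Compute (uv³) · (uv⁸) by multiplying left to right and reducing via the relations at each step:
  (uv³) · u = v³
  (v³) · v⁸ = v¹¹

Answer: v¹¹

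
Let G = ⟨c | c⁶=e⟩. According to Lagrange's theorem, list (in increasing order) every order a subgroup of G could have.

|G| = 6 = 2 · 3. By Lagrange's theorem the order of any subgroup divides 6; the divisors of 6 are 1, 2, 3, 6.

Answer: 1, 2, 3, 6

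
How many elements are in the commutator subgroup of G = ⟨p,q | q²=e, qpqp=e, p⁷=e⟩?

G' = [G, G] is generated by all commutators. The generator-pair commutators are: [p, q] = p².
The subgroup they normally generate is {e, p, p², p³, p⁴, p⁵, p⁶}, of order 7.
Check: |G/G'| = 14/7 = 2 is the order of the abelianisation.

Answer: 7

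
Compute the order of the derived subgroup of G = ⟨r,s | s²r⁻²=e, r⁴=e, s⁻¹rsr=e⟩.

G' = [G, G] is generated by all commutators. The generator-pair commutators are: [r, s] = r².
The subgroup they normally generate is {e, r²}, of order 2.
Check: |G/G'| = 8/2 = 4 is the order of the abelianisation.

Answer: 2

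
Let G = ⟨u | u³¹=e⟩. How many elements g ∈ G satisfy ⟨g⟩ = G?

G is cyclic of order 31. An element generates G iff its order is 31, and a cyclic group of order 31 has exactly φ(31) = 30 such elements.

Answer: 30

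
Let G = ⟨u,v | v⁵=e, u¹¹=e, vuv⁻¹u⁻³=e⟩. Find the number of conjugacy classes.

The conjugacy classes (representative and size) are:
  [e] (size 1), [u³] (size 5), [u⁶] (size 5), [u⁷v] (size 11), [u⁹v²] (size 11), [u⁷v³] (size 11), [u⁷v⁴] (size 11).
Class equation: 1 + 5 + 5 + 11 + 11 + 11 + 11 = 55 = |G|. So G has 7 conjugacy classes.

Answer: 7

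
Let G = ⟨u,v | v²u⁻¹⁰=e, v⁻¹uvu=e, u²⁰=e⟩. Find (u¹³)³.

Compute successive powers of (u¹³), reducing at each step:
  (u¹³)²: (u¹³) · u¹³ = u⁶
  (u¹³)³: (u⁶) · u¹³ = u¹⁹

Answer: u¹⁹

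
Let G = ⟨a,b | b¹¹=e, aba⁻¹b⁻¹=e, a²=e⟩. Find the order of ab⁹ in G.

Compute successive powers until reaching e:
  (ab⁹)¹ = ab⁹, (ab⁹)² = b⁷, (ab⁹)³ = ab⁵, (ab⁹)⁴ = b³, (ab⁹)⁵ = ab, (ab⁹)⁶ = b¹⁰, (ab⁹)⁷ = ab⁸, (ab⁹)⁸ = b⁶, (ab⁹)⁹ = ab⁴, (ab⁹)¹⁰ = b², (ab⁹)¹¹ = a, (ab⁹)¹² = b⁹, (ab⁹)¹³ = ab⁷, (ab⁹)¹⁴ = b⁵, (ab⁹)¹⁵ = ab³, (ab⁹)¹⁶ = b, (ab⁹)¹⁷ = ab¹⁰, (ab⁹)¹⁸ = b⁸, (ab⁹)¹⁹ = ab⁶, (ab⁹)²⁰ = b⁴, (ab⁹)²¹ = ab², (ab⁹)²² = e.
The smallest positive k with (ab⁹)ᵏ = e is 22.

Answer: 22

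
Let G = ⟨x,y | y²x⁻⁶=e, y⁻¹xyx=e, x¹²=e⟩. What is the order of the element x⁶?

Compute successive powers until reaching e:
  (x⁶)¹ = x⁶, (x⁶)² = e.
The smallest positive k with (x⁶)ᵏ = e is 2.

Answer: 2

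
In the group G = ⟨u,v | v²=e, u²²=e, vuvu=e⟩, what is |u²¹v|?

Compute successive powers until reaching e:
  (u²¹v)¹ = u²¹v, (u²¹v)² = e.
The smallest positive k with (u²¹v)ᵏ = e is 2.

Answer: 2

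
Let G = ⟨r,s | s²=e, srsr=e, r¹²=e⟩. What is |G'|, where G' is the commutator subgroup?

G' = [G, G] is generated by all commutators. The generator-pair commutators are: [r, s] = r².
The subgroup they normally generate is {e, r², r⁴, r⁶, r⁸, r¹⁰}, of order 6.
Check: |G/G'| = 24/6 = 4 is the order of the abelianisation.

Answer: 6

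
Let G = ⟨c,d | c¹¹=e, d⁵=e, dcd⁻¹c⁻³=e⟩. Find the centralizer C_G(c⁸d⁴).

⟨c⁸d⁴⟩ ⊆ C_G(c⁸d⁴) since powers of c⁸d⁴ commute with c⁸d⁴; so |C_G(c⁸d⁴)| ≥ |⟨c⁸d⁴⟩| = 5.
By orbit–stabilizer, |C_G(c⁸d⁴)| = |G| / |conj. class of c⁸d⁴| = 55 / 11 = 5.
The 5 elements commuting with c⁸d⁴ are {e, c³d², c⁹d, c⁷d³, c⁸d⁴}.

Answer: {e, c³d², c⁹d, c⁷d³, c⁸d⁴}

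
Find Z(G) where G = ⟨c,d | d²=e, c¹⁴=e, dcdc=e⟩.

An element z ∈ Z(G) iff z commutes with every generator.
For example c⁷ is central: (c⁷)·c = c⁸ = c·(c⁷); (c⁷)·d = c⁷d = d·(c⁷).
Whereas c ∉ Z(G) since c·d = cd ≠ c¹³d = d·c.
Checking each of the 28 elements this way gives Z(G) = {e, c⁷}, of order 2.

Answer: {e, c⁷}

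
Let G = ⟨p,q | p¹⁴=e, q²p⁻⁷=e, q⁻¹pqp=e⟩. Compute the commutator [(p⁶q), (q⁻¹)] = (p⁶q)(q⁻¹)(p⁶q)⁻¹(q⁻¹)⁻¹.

[(p⁶q), (q⁻¹)] = (p⁶q)·(q⁻¹)·(p⁶q)⁻¹·(q⁻¹)⁻¹.
  (p⁶q) · (q⁻¹) = p⁶
  (p⁶) · (p⁶q⁻¹) = p⁵q
  (p⁵q) · q = p¹²

Answer: p¹²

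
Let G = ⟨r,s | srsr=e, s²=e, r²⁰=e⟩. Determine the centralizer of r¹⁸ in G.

⟨r¹⁸⟩ ⊆ C_G(r¹⁸) since powers of r¹⁸ commute with r¹⁸; so |C_G(r¹⁸)| ≥ |⟨r¹⁸⟩| = 10.
By orbit–stabilizer, |C_G(r¹⁸)| = |G| / |conj. class of r¹⁸| = 40 / 2 = 20.
The 20 elements commuting with r¹⁸ are {e, r, r², r³, r⁴, r⁵, r⁶, r⁷, r⁸, r⁹, r¹⁰, r¹¹, r¹², r¹³, r¹⁴, r¹⁵, r¹⁶, r¹⁷, r¹⁸, r¹⁹}.

Answer: {e, r, r², r³, r⁴, r⁵, r⁶, r⁷, r⁸, r⁹, r¹⁰, r¹¹, r¹², r¹³, r¹⁴, r¹⁵, r¹⁶, r¹⁷, r¹⁸, r¹⁹}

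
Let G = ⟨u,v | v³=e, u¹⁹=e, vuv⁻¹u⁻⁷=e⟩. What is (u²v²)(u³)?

Compute (u²v²) · (u³) by multiplying left to right and reducing via the relations at each step:
  (u²v²) · u³ = u¹⁶v²

Answer: u¹⁶v²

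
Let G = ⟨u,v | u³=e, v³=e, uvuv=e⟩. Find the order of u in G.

Compute successive powers until reaching e:
  u¹ = u, u² = u², u³ = e.
The smallest positive k with uᵏ = e is 3.

Answer: 3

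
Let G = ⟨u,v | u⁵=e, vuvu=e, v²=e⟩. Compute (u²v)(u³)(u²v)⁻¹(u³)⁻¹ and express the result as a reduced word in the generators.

[(u²v), (u³)] = (u²v)·(u³)·(u²v)⁻¹·(u³)⁻¹.
  (u²v) · (u³) = u⁴v
  (u⁴v) · (u²v) = u²
  (u²) · (u²) = u⁴

Answer: u⁴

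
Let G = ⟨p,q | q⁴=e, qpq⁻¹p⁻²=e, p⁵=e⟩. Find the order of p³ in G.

Compute successive powers until reaching e:
  (p³)¹ = p³, (p³)² = p, (p³)³ = p⁴, (p³)⁴ = p², (p³)⁵ = e.
The smallest positive k with (p³)ᵏ = e is 5.

Answer: 5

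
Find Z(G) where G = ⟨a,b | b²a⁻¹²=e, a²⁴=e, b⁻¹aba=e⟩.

An element z ∈ Z(G) iff z commutes with every generator.
For example a¹² is central: (a¹²)·a = a¹³ = a·(a¹²); (a¹²)·b = b⁻¹ = b·(a¹²).
Whereas a ∉ Z(G) since a·b = ab ≠ a¹¹b⁻¹ = b·a.
Checking each of the 48 elements this way gives Z(G) = {e, a¹²}, of order 2.

Answer: {e, a¹²}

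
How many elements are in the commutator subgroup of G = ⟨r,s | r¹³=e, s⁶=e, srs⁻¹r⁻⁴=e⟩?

G' = [G, G] is generated by all commutators. The generator-pair commutators are: [r, s] = r¹⁰.
The subgroup they normally generate is {e, r, r², r³, r⁴, r⁵, r⁶, r⁷, r⁸, r⁹, r¹⁰, r¹¹, r¹²}, of order 13.
Check: |G/G'| = 78/13 = 6 is the order of the abelianisation.

Answer: 13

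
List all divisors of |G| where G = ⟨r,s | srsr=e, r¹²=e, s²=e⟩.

|G| = 24 = 2³ · 3. By Lagrange's theorem the order of any subgroup divides 24; the divisors of 24 are 1, 2, 3, 4, 6, 8, 12, 24.

Answer: 1, 2, 3, 4, 6, 8, 12, 24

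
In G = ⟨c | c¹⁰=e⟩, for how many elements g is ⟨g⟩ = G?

G is cyclic of order 10. An element generates G iff its order is 10, and a cyclic group of order 10 has exactly φ(10) = 4 such elements.

Answer: 4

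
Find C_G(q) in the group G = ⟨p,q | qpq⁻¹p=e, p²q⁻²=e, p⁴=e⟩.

⟨q⟩ ⊆ C_G(q) since powers of q commute with q; so |C_G(q)| ≥ |⟨q⟩| = 4.
By orbit–stabilizer, |C_G(q)| = |G| / |conj. class of q| = 8 / 2 = 4.
The 4 elements commuting with q are {e, p², q, q⁻¹}.

Answer: {e, p², q, q⁻¹}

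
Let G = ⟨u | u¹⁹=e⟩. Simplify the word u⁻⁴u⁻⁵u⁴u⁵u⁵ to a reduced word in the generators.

Multiply left to right, reducing at each step:
  (u¹⁵) · u⁻⁵ = u¹⁰
  (u¹⁰) · u⁴ = u¹⁴
  (u¹⁴) · u⁵ = e
  e · u⁵ = u⁵

Answer: u⁵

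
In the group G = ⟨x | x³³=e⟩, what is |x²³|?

Compute successive powers until reaching e:
  (x²³)¹ = x²³, (x²³)² = x¹³, (x²³)³ = x³, (x²³)⁴ = x²⁶, (x²³)⁵ = x¹⁶, (x²³)⁶ = x⁶, (x²³)⁷ = x²⁹, (x²³)⁸ = x¹⁹, (x²³)⁹ = x⁹, (x²³)¹⁰ = x³², (x²³)¹¹ = x²², (x²³)¹² = x¹², (x²³)¹³ = x², (x²³)¹⁴ = x²⁵, (x²³)¹⁵ = x¹⁵, (x²³)¹⁶ = x⁵, (x²³)¹⁷ = x²⁸, (x²³)¹⁸ = x¹⁸, (x²³)¹⁹ = x⁸, (x²³)²⁰ = x³¹, (x²³)²¹ = x²¹, (x²³)²² = x¹¹, (x²³)²³ = x, (x²³)²⁴ = x²⁴, (x²³)²⁵ = x¹⁴, (x²³)²⁶ = x⁴, (x²³)²⁷ = x²⁷, (x²³)²⁸ = x¹⁷, (x²³)²⁹ = x⁷, (x²³)³⁰ = x³⁰, (x²³)³¹ = x²⁰, (x²³)³² = x¹⁰, (x²³)³³ = e.
The smallest positive k with (x²³)ᵏ = e is 33.

Answer: 33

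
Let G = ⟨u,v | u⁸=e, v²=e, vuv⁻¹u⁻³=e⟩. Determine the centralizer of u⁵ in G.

⟨u⁵⟩ ⊆ C_G(u⁵) since powers of u⁵ commute with u⁵; so |C_G(u⁵)| ≥ |⟨u⁵⟩| = 8.
By orbit–stabilizer, |C_G(u⁵)| = |G| / |conj. class of u⁵| = 16 / 2 = 8.
The 8 elements commuting with u⁵ are {e, u, u², u³, u⁴, u⁵, u⁶, u⁷}.

Answer: {e, u, u², u³, u⁴, u⁵, u⁶, u⁷}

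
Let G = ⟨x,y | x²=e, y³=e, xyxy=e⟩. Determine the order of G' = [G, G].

G' = [G, G] is generated by all commutators. The generator-pair commutators are: [x, y] = y.
The subgroup they normally generate is {e, y, y²}, of order 3.
Check: |G/G'| = 6/3 = 2 is the order of the abelianisation.

Answer: 3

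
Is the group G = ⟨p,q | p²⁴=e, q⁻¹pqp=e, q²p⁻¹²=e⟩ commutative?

p·q = pq but q·p = p¹¹q⁻¹, so p·q ≠ q·p and G is not abelian.

Answer: No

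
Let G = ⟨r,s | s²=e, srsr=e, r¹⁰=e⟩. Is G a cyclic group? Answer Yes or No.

Every cyclic group is abelian. But r·s = rs while s·r = r⁹s, so r·s ≠ s·r and G is not abelian. Hence G is not cyclic.

Answer: No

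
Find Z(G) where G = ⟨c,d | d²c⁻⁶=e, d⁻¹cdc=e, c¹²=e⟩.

An element z ∈ Z(G) iff z commutes with every generator.
For example c⁶ is central: (c⁶)·c = c⁷ = c·(c⁶); (c⁶)·d = d⁻¹ = d·(c⁶).
Whereas c ∉ Z(G) since c·d = cd ≠ c⁵d⁻¹ = d·c.
Checking each of the 24 elements this way gives Z(G) = {e, c⁶}, of order 2.

Answer: {e, c⁶}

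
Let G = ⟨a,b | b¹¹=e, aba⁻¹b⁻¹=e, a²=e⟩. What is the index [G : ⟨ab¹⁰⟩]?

First find ord(ab¹⁰) by computing successive powers:
  (ab¹⁰)¹ = ab¹⁰, (ab¹⁰)² = b⁹, (ab¹⁰)³ = ab⁸, (ab¹⁰)⁴ = b⁷, (ab¹⁰)⁵ = ab⁶, (ab¹⁰)⁶ = b⁵, (ab¹⁰)⁷ = ab⁴, (ab¹⁰)⁸ = b³, (ab¹⁰)⁹ = ab², (ab¹⁰)¹⁰ = b, (ab¹⁰)¹¹ = a, (ab¹⁰)¹² = b¹⁰, (ab¹⁰)¹³ = ab⁹, (ab¹⁰)¹⁴ = b⁸, (ab¹⁰)¹⁵ = ab⁷, (ab¹⁰)¹⁶ = b⁶, (ab¹⁰)¹⁷ = ab⁵, (ab¹⁰)¹⁸ = b⁴, (ab¹⁰)¹⁹ = ab³, (ab¹⁰)²⁰ = b², (ab¹⁰)²¹ = ab, (ab¹⁰)²² = e.
So |⟨ab¹⁰⟩| = ord(ab¹⁰) = 22. With |G| = 22, by Lagrange [G : ⟨ab¹⁰⟩] = 22/22 = 1.

Answer: 1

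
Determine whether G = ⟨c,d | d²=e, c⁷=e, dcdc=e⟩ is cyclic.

Every cyclic group is abelian. But c·d = cd while d·c = c⁶d, so c·d ≠ d·c and G is not abelian. Hence G is not cyclic.

Answer: No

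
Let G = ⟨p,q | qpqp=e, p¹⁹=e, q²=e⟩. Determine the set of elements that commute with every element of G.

An element z ∈ Z(G) iff z commutes with every generator.
For example e is central: e·p = p = p·e; e·q = q = q·e.
Whereas p ∉ Z(G) since p·q = pq ≠ p¹⁸q = q·p.
Checking each of the 38 elements this way gives Z(G) = {e}, of order 1.

Answer: {e}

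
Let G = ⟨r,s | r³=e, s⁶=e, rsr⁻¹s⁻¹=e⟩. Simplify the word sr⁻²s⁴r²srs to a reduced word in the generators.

Multiply left to right, reducing at each step:
  s · r⁻² = rs
  (rs) · s⁴ = rs⁵
  (rs⁵) · r² = s⁵
  (s⁵) · s = e
  e · r = r
  r · s = rs

Answer: rs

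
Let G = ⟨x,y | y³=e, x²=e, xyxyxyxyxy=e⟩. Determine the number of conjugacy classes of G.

The conjugacy classes (representative and size) are:
  [e] (size 1), [xyxy²xyxy²x] (size 15), [yxyxy²x] (size 20), [xy²xy²x] (size 12), [y²xyxy²] (size 12).
Class equation: 1 + 15 + 20 + 12 + 12 = 60 = |G|. So G has 5 conjugacy classes.

Answer: 5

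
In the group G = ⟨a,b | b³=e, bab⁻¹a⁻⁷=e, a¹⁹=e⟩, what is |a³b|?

Compute successive powers until reaching e:
  (a³b)¹ = a³b, (a³b)² = a⁵b², (a³b)³ = e.
The smallest positive k with (a³b)ᵏ = e is 3.

Answer: 3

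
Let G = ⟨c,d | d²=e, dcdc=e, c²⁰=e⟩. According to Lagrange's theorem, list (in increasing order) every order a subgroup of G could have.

|G| = 40 = 2³ · 5. By Lagrange's theorem the order of any subgroup divides 40; the divisors of 40 are 1, 2, 4, 5, 8, 10, 20, 40.

Answer: 1, 2, 4, 5, 8, 10, 20, 40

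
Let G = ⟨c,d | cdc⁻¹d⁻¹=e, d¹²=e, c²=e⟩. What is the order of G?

Enumerate words in the generators, reducing via the relations: the distinct elements are
  {c, d, e, cd, d², d³, d⁴, d⁵, d⁶, d⁷, d⁸, d⁹, cd², cd³, cd⁴, cd⁵, cd⁶, cd⁷, cd⁸, cd⁹, d¹¹, d¹⁰, cd¹¹, cd¹⁰}.
No further products give new elements, so |G| = 24.

Answer: 24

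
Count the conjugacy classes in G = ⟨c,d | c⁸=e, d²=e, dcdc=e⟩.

The conjugacy classes (representative and size) are:
  [e] (size 1), [c] (size 2), [c⁶] (size 2), [c³] (size 2), [c⁴] (size 1), [d] (size 4), [c⁵d] (size 4).
Class equation: 1 + 2 + 2 + 2 + 1 + 4 + 4 = 16 = |G|. So G has 7 conjugacy classes.

Answer: 7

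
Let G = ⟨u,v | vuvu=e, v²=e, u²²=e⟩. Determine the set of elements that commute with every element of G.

An element z ∈ Z(G) iff z commutes with every generator.
For example u¹¹ is central: (u¹¹)·u = u¹² = u·(u¹¹); (u¹¹)·v = u¹¹v = v·(u¹¹).
Whereas u ∉ Z(G) since u·v = uv ≠ u²¹v = v·u.
Checking each of the 44 elements this way gives Z(G) = {e, u¹¹}, of order 2.

Answer: {e, u¹¹}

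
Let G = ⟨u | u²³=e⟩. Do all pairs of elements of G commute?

G has a single generator, so G is cyclic and hence abelian.

Answer: Yes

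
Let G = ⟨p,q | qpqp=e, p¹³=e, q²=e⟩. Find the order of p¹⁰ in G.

Compute successive powers until reaching e:
  (p¹⁰)¹ = p¹⁰, (p¹⁰)² = p⁷, (p¹⁰)³ = p⁴, (p¹⁰)⁴ = p, (p¹⁰)⁵ = p¹¹, (p¹⁰)⁶ = p⁸, (p¹⁰)⁷ = p⁵, (p¹⁰)⁸ = p², (p¹⁰)⁹ = p¹², (p¹⁰)¹⁰ = p⁹, (p¹⁰)¹¹ = p⁶, (p¹⁰)¹² = p³, (p¹⁰)¹³ = e.
The smallest positive k with (p¹⁰)ᵏ = e is 13.

Answer: 13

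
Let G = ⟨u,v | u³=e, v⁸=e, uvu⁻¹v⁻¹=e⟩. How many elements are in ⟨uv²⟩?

|⟨uv²⟩| equals the order of uv². Compute successive powers until reaching e:
  (uv²)¹ = uv², (uv²)² = u²v⁴, (uv²)³ = v⁶, (uv²)⁴ = u, (uv²)⁵ = u²v², (uv²)⁶ = v⁴, (uv²)⁷ = uv⁶, (uv²)⁸ = u², (uv²)⁹ = v², (uv²)¹⁰ = uv⁴, (uv²)¹¹ = u²v⁶, (uv²)¹² = e.
The smallest positive k with (uv²)ᵏ = e is 12, so |⟨uv²⟩| = 12.

Answer: 12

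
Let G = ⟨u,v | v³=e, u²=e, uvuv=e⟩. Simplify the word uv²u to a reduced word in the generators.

Multiply left to right, reducing at each step:
  u · v² = uv²
  (uv²) · u = v

Answer: v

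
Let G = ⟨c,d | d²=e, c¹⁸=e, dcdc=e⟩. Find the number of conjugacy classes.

The conjugacy classes (representative and size) are:
  [e] (size 1), [c] (size 2), [c²] (size 2), [c³] (size 2), [c¹⁴] (size 2), [c⁵] (size 2), [c¹²] (size 2), [c⁷] (size 2), [c¹⁰] (size 2), [c⁹] (size 1), [c¹⁰d] (size 9), [cd] (size 9).
Class equation: 1 + 2 + 2 + 2 + 2 + 2 + 2 + 2 + 2 + 1 + 9 + 9 = 36 = |G|. So G has 12 conjugacy classes.

Answer: 12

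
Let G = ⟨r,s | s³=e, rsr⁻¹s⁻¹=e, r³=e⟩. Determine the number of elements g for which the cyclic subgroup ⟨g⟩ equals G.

⟨g⟩ = G would require ord(g) = |G| = 9, but the maximum element order in G is 3 < 9. So G is not cyclic and no single element generates it: the count is 0.

Answer: 0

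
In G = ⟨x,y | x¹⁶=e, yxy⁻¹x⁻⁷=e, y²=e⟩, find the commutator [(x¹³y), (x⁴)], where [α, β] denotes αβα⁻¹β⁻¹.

[(x¹³y), (x⁴)] = (x¹³y)·(x⁴)·(x¹³y)⁻¹·(x⁴)⁻¹.
  (x¹³y) · (x⁴) = x⁹y
  (x⁹y) · (x⁵y) = x¹²
  (x¹²) · (x¹²) = x⁸

Answer: x⁸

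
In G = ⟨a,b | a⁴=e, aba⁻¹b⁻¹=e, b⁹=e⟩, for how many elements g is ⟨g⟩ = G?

G is cyclic of order 36. An element generates G iff its order is 36, and a cyclic group of order 36 has exactly φ(36) = 12 such elements.

Answer: 12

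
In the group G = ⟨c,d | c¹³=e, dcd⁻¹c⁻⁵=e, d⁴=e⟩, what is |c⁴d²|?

Compute successive powers until reaching e:
  (c⁴d²)¹ = c⁴d², (c⁴d²)² = e.
The smallest positive k with (c⁴d²)ᵏ = e is 2.

Answer: 2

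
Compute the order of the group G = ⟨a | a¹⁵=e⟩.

G is generated by a single element, so G is cyclic. The relator gives a¹⁵ = e and no smaller power is forced to be e, so the 15 powers {a, e, a², a³, a⁴, a⁵, a⁶, a⁷, a⁸, a⁹, a¹², a¹³, a¹¹, a¹⁰, a¹⁴} are distinct. Hence |G| = 15.

Answer: 15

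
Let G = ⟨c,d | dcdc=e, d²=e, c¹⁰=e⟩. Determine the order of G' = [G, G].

G' = [G, G] is generated by all commutators. The generator-pair commutators are: [c, d] = c².
The subgroup they normally generate is {e, c², c⁴, c⁶, c⁸}, of order 5.
Check: |G/G'| = 20/5 = 4 is the order of the abelianisation.

Answer: 5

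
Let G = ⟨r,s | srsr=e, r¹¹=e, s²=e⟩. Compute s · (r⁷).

Compute s · (r⁷) by multiplying left to right and reducing via the relations at each step:
  s · r⁷ = r⁴s

Answer: r⁴s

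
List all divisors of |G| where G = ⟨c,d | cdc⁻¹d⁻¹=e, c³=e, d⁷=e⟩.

|G| = 21 = 3 · 7. By Lagrange's theorem the order of any subgroup divides 21; the divisors of 21 are 1, 3, 7, 21.

Answer: 1, 3, 7, 21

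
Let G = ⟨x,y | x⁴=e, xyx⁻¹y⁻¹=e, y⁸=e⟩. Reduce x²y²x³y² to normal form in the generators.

Multiply left to right, reducing at each step:
  (x²) · y² = x²y²
  (x²y²) · x³ = xy²
  (xy²) · y² = xy⁴

Answer: xy⁴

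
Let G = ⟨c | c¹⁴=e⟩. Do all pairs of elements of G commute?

G has a single generator, so G is cyclic and hence abelian.

Answer: Yes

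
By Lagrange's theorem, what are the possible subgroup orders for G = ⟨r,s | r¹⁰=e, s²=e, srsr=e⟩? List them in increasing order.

|G| = 20 = 2² · 5. By Lagrange's theorem the order of any subgroup divides 20; the divisors of 20 are 1, 2, 4, 5, 10, 20.

Answer: 1, 2, 4, 5, 10, 20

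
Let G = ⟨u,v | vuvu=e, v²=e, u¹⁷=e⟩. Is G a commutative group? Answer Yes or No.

u·v = uv but v·u = u¹⁶v, so u·v ≠ v·u and G is not abelian.

Answer: No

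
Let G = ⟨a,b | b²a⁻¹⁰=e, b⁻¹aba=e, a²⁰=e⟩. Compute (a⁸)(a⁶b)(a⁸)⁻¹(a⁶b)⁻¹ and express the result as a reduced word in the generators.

[(a⁸), (a⁶b)] = (a⁸)·(a⁶b)·(a⁸)⁻¹·(a⁶b)⁻¹.
  (a⁸) · (a⁶b) = a⁴b⁻¹
  (a⁴b⁻¹) · (a¹²) = a²b
  (a²b) · (a⁶b⁻¹) = a¹⁶

Answer: a¹⁶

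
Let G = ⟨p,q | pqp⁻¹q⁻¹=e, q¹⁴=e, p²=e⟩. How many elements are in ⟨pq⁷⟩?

|⟨pq⁷⟩| equals the order of pq⁷. Compute successive powers until reaching e:
  (pq⁷)¹ = pq⁷, (pq⁷)² = e.
The smallest positive k with (pq⁷)ᵏ = e is 2, so |⟨pq⁷⟩| = 2.

Answer: 2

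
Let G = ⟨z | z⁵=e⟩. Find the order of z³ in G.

Compute successive powers until reaching e:
  (z³)¹ = z³, (z³)² = z, (z³)³ = z⁴, (z³)⁴ = z², (z³)⁵ = e.
The smallest positive k with (z³)ᵏ = e is 5.

Answer: 5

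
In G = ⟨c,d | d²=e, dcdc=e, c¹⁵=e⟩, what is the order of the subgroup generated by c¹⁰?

|⟨c¹⁰⟩| equals the order of c¹⁰. Compute successive powers until reaching e:
  (c¹⁰)¹ = c¹⁰, (c¹⁰)² = c⁵, (c¹⁰)³ = e.
The smallest positive k with (c¹⁰)ᵏ = e is 3, so |⟨c¹⁰⟩| = 3.

Answer: 3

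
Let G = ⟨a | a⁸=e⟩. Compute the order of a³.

Compute successive powers until reaching e:
  (a³)¹ = a³, (a³)² = a⁶, (a³)³ = a, (a³)⁴ = a⁴, (a³)⁵ = a⁷, (a³)⁶ = a², (a³)⁷ = a⁵, (a³)⁸ = e.
The smallest positive k with (a³)ᵏ = e is 8.

Answer: 8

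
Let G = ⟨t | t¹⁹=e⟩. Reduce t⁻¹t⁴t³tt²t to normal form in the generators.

Multiply left to right, reducing at each step:
  (t¹⁸) · t⁴ = t³
  (t³) · t³ = t⁶
  (t⁶) · t = t⁷
  (t⁷) · t² = t⁹
  (t⁹) · t = t¹⁰

Answer: t¹⁰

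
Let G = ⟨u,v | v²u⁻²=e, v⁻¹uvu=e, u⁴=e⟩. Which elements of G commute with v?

⟨v⟩ ⊆ C_G(v) since powers of v commute with v; so |C_G(v)| ≥ |⟨v⟩| = 4.
By orbit–stabilizer, |C_G(v)| = |G| / |conj. class of v| = 8 / 2 = 4.
The 4 elements commuting with v are {e, u², v, v⁻¹}.

Answer: {e, u², v, v⁻¹}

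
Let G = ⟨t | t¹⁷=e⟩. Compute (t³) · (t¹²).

Compute (t³) · (t¹²) by multiplying left to right and reducing via the relations at each step:
  (t³) · t¹² = t¹⁵

Answer: t¹⁵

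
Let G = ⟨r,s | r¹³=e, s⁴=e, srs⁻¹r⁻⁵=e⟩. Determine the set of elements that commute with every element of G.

An element z ∈ Z(G) iff z commutes with every generator.
For example e is central: e·r = r = r·e; e·s = s = s·e.
Whereas r ∉ Z(G) since r·s = rs ≠ r⁵s = s·r.
Checking each of the 52 elements this way gives Z(G) = {e}, of order 1.

Answer: {e}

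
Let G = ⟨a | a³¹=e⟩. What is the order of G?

G is generated by a single element, so G is cyclic. The relator gives a³¹ = e and no smaller power is forced to be e, so the 31 powers {a, e, a², a³, a⁴, a⁵, a⁶, a⁷, a⁸, a⁹, a²², a²³, a²¹, a²⁰, a²⁴, a²⁵, a²⁶, a²⁷, a²⁸, a²⁹, a³⁰, a¹², a¹³, a¹¹, a¹⁰, a¹⁴, a¹⁵, a¹⁶, a¹⁷, a¹⁸, a¹⁹} are distinct. Hence |G| = 31.

Answer: 31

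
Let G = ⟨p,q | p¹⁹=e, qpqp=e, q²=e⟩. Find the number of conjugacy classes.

The conjugacy classes (representative and size) are:
  [e] (size 1), [p¹⁸] (size 2), [p²] (size 2), [p¹⁶] (size 2), [p⁴] (size 2), [p¹⁴] (size 2), [p¹³] (size 2), [p¹²] (size 2), [p⁸] (size 2), [p⁹] (size 2), [q] (size 19).
Class equation: 1 + 2 + 2 + 2 + 2 + 2 + 2 + 2 + 2 + 2 + 19 = 38 = |G|. So G has 11 conjugacy classes.

Answer: 11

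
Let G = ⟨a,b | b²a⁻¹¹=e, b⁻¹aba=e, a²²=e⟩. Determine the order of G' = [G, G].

G' = [G, G] is generated by all commutators. The generator-pair commutators are: [a, b] = a².
The subgroup they normally generate is {e, a², a⁴, a⁶, a⁸, a¹⁰, a¹², a¹⁴, a¹⁶, a¹⁸, a²⁰}, of order 11.
Check: |G/G'| = 44/11 = 4 is the order of the abelianisation.

Answer: 11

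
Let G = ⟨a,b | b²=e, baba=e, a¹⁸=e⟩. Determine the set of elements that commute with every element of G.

An element z ∈ Z(G) iff z commutes with every generator.
For example a⁹ is central: (a⁹)·a = a¹⁰ = a·(a⁹); (a⁹)·b = a⁹b = b·(a⁹).
Whereas a ∉ Z(G) since a·b = ab ≠ a¹⁷b = b·a.
Checking each of the 36 elements this way gives Z(G) = {e, a⁹}, of order 2.

Answer: {e, a⁹}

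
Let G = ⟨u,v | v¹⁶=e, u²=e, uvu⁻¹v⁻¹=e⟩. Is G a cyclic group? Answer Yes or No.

|G| = 32, but the maximum element order in G is 16 < 32. No single element generates all of G, so G is not cyclic.

Answer: No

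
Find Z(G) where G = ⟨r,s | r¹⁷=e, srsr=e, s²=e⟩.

An element z ∈ Z(G) iff z commutes with every generator.
For example e is central: e·r = r = r·e; e·s = s = s·e.
Whereas r ∉ Z(G) since r·s = rs ≠ r¹⁶s = s·r.
Checking each of the 34 elements this way gives Z(G) = {e}, of order 1.

Answer: {e}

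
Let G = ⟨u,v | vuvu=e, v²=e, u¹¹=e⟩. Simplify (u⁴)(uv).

Compute (u⁴) · (uv) by multiplying left to right and reducing via the relations at each step:
  (u⁴) · u = u⁵
  (u⁵) · v = u⁵v

Answer: u⁵v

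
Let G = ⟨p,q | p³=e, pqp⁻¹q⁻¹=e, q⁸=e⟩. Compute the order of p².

Compute successive powers until reaching e:
  (p²)¹ = p², (p²)² = p, (p²)³ = e.
The smallest positive k with (p²)ᵏ = e is 3.

Answer: 3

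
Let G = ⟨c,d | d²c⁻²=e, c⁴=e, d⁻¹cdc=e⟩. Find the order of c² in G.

Compute successive powers until reaching e:
  (c²)¹ = c², (c²)² = e.
The smallest positive k with (c²)ᵏ = e is 2.

Answer: 2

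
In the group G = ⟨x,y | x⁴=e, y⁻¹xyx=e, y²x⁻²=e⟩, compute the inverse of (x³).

The order of (x³) is 4 (smallest k with (x³)ᵏ = e), so (x³)⁻¹ = (x³)³ = x.
Check: (x³) · x → (x³) · x = e, giving e as required.

Answer: x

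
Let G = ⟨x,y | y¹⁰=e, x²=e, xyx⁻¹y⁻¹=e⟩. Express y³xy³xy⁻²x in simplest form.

Multiply left to right, reducing at each step:
  (y³) · x = xy³
  (xy³) · y³ = xy⁶
  (xy⁶) · x = y⁶
  (y⁶) · y⁻² = y⁴
  (y⁴) · x = xy⁴

Answer: xy⁴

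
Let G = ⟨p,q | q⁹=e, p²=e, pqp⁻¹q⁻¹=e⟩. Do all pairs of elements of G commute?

Each pair of generators commutes: p·q = pq = q·p. Since the generators pairwise commute, every element of G commutes with every other, so G is abelian.

Answer: Yes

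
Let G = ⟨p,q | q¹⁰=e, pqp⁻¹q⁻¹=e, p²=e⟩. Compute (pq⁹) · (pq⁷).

Compute (pq⁹) · (pq⁷) by multiplying left to right and reducing via the relations at each step:
  (pq⁹) · p = q⁹
  (q⁹) · q⁷ = q⁶

Answer: q⁶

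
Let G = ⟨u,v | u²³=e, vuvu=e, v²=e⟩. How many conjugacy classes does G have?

The conjugacy classes (representative and size) are:
  [e] (size 1), [u] (size 2), [u²¹] (size 2), [u²⁰] (size 2), [u⁴] (size 2), [u¹⁸] (size 2), [u⁶] (size 2), [u¹⁶] (size 2), [u⁸] (size 2), [u⁹] (size 2), [u¹⁰] (size 2), [u¹²] (size 2), [u¹⁸v] (size 23).
Class equation: 1 + 2 + 2 + 2 + 2 + 2 + 2 + 2 + 2 + 2 + 2 + 2 + 23 = 46 = |G|. So G has 13 conjugacy classes.

Answer: 13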